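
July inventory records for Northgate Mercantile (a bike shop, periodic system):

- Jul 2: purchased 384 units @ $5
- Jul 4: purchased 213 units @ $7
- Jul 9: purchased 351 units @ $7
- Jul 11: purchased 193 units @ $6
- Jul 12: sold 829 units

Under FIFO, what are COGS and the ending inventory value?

COGS = $5,035; ending inventory = $1,991

Jul 12, 829 sold [FIFO — oldest first]: 384 @ $5 + 213 @ $7 + 232 @ $7 = $5,035
Ending inventory: 119 @ $7 + 193 @ $6 = $1,991
Check: goods available $7,026 = COGS $5,035 + ending $1,991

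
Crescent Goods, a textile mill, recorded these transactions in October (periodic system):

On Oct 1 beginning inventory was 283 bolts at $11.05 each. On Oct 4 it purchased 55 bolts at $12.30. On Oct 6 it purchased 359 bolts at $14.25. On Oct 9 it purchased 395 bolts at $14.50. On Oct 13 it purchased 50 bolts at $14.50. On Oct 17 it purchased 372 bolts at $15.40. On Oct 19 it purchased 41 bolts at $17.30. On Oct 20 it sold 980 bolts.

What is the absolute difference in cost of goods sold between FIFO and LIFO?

$1,606.20

FIFO COGS: 283 @ $11.05 + 55 @ $12.30 + 359 @ $14.25 + 283 @ $14.50 = $13,022.90
LIFO COGS: 41 @ $17.30 + 372 @ $15.40 + 50 @ $14.50 + 395 @ $14.50 + 122 @ $14.25 = $14,629.10
Difference = |$13,022.90 − $14,629.10| = $1,606.20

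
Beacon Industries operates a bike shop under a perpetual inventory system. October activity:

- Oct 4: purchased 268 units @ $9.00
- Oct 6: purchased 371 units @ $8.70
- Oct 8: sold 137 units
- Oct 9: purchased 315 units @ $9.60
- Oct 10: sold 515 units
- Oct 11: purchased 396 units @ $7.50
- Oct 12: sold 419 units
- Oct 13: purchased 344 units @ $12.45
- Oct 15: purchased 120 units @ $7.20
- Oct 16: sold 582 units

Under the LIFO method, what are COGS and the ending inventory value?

COGS = $15,331.50; ending inventory = $1,449.00

Oct 8, 137 sold [LIFO — newest first]: 137 @ $8.70 = $1,191.90
Oct 10, 515 sold [LIFO — newest first]: 315 @ $9.60 + 200 @ $8.70 = $4,764.00
Oct 12, 419 sold [LIFO — newest first]: 396 @ $7.50 + 23 @ $8.70 = $3,170.10
Oct 16, 582 sold [LIFO — newest first]: 120 @ $7.20 + 344 @ $12.45 + 11 @ $8.70 + 107 @ $9.00 = $6,205.50
Total COGS = $1,191.90 + $4,764.00 + $3,170.10 + $6,205.50 = $15,331.50
Ending inventory: 161 @ $9.00 = $1,449.00
Check: goods available $16,780.50 = COGS $15,331.50 + ending $1,449.00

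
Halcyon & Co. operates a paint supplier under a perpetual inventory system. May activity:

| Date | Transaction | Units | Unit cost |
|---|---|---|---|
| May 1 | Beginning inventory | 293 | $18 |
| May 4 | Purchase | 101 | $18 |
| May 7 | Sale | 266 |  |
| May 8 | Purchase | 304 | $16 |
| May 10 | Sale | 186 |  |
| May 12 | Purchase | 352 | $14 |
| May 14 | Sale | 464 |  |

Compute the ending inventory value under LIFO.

May 7, 266 sold [LIFO — newest first]: 101 @ $18 + 165 @ $18 = $4,788
May 10, 186 sold [LIFO — newest first]: 186 @ $16 = $2,976
May 14, 464 sold [LIFO — newest first]: 352 @ $14 + 112 @ $16 = $6,720
Total COGS = $4,788 + $2,976 + $6,720 = $14,484
Ending inventory: 128 @ $18 + 6 @ $16 = $2,400

Ending inventory = $2,400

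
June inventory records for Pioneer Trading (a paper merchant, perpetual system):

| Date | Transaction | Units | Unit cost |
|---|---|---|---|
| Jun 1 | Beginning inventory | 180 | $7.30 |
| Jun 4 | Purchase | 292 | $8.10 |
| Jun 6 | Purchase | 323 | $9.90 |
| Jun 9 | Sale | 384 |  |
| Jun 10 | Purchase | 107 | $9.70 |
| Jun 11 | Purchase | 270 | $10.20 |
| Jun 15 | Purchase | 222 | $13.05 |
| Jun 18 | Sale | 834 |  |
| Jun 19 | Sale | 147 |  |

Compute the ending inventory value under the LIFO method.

Ending inventory = $211.70

Jun 9, 384 sold [LIFO — newest first]: 323 @ $9.90 + 61 @ $8.10 = $3,691.80
Jun 18, 834 sold [LIFO — newest first]: 222 @ $13.05 + 270 @ $10.20 + 107 @ $9.70 + 231 @ $8.10 + 4 @ $7.30 = $8,589.30
Jun 19, 147 sold [LIFO — newest first]: 147 @ $7.30 = $1,073.10
Total COGS = $3,691.80 + $8,589.30 + $1,073.10 = $13,354.20
Ending inventory: 29 @ $7.30 = $211.70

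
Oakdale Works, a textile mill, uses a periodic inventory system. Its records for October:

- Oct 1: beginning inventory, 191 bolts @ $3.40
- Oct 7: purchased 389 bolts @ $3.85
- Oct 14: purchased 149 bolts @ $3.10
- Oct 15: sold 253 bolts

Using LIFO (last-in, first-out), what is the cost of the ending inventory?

Oct 15, 253 sold [LIFO — newest first]: 149 @ $3.10 + 104 @ $3.85 = $862.30
Ending inventory: 191 @ $3.40 + 285 @ $3.85 = $1,746.65

Ending inventory = $1,746.65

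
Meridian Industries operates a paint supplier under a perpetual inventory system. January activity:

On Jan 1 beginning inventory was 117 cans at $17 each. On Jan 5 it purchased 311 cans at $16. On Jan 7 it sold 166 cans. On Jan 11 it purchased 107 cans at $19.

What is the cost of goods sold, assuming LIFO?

COGS = $2,656

Jan 7, 166 sold [LIFO — newest first]: 166 @ $16 = $2,656
Ending inventory: 117 @ $17 + 145 @ $16 + 107 @ $19 = $6,342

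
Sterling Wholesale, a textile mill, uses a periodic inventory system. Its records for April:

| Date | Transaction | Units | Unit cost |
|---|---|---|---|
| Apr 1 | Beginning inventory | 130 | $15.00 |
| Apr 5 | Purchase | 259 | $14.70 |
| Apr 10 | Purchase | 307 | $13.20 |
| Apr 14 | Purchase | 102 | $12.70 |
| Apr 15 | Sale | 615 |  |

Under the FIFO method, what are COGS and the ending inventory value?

COGS = $8,740.50; ending inventory = $2,364.60

Apr 15, 615 sold [FIFO — oldest first]: 130 @ $15.00 + 259 @ $14.70 + 226 @ $13.20 = $8,740.50
Ending inventory: 81 @ $13.20 + 102 @ $12.70 = $2,364.60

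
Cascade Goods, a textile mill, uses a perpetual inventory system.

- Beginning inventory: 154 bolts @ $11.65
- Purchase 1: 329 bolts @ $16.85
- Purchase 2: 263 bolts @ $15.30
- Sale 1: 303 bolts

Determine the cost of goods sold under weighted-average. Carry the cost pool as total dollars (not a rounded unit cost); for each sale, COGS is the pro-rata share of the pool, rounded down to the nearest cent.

COGS = $4,614.71

After Beginning: 154 on hand, pool $1,794.10 (≈ $11.6500 each)
After Purchase 1: 483 on hand, pool $7,337.75 (≈ $15.1920 each)
After Purchase 2: 746 on hand, pool $11,361.65 (≈ $15.2301 each)
Sale 1, sell 303: 303/746 × $11,361.65 → $4,614.71
Ending inventory (cost pool remaining) = $6,746.94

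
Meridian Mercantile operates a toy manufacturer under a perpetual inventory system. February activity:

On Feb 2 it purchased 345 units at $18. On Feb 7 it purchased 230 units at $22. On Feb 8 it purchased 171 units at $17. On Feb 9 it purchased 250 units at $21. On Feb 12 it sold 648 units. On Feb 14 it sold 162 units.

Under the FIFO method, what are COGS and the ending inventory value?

Feb 12, 648 sold [FIFO — oldest first]: 345 @ $18 + 230 @ $22 + 73 @ $17 = $12,511
Feb 14, 162 sold [FIFO — oldest first]: 98 @ $17 + 64 @ $21 = $3,010
Total COGS = $12,511 + $3,010 = $15,521
Ending inventory: 186 @ $21 = $3,906
Check: goods available $19,427 = COGS $15,521 + ending $3,906

COGS = $15,521; ending inventory = $3,906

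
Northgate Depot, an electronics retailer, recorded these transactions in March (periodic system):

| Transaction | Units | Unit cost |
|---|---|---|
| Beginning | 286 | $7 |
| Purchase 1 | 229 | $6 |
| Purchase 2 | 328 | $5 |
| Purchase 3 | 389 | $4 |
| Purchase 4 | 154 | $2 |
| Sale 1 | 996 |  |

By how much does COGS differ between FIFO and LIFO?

FIFO COGS: 286 @ $7 + 229 @ $6 + 328 @ $5 + 153 @ $4 = $5,628
LIFO COGS: 154 @ $2 + 389 @ $4 + 328 @ $5 + 125 @ $6 = $4,254
Difference = |$5,628 − $4,254| = $1,374

$1,374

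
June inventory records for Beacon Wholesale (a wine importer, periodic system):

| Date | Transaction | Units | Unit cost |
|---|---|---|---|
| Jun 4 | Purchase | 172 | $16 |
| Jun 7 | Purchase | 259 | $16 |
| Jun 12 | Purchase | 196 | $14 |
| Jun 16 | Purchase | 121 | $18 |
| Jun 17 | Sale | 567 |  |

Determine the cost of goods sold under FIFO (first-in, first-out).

Jun 17, 567 sold [FIFO — oldest first]: 172 @ $16 + 259 @ $16 + 136 @ $14 = $8,800
Ending inventory: 60 @ $14 + 121 @ $18 = $3,018
Check: goods available $11,818 = COGS $8,800 + ending $3,018

COGS = $8,800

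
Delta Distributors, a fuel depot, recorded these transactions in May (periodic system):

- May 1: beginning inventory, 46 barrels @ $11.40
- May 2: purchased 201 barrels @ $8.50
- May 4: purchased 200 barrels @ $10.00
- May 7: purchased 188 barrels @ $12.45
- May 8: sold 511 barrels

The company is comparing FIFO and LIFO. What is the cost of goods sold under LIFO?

COGS = $5,386.10

FIFO COGS: 46 @ $11.40 + 201 @ $8.50 + 200 @ $10.00 + 64 @ $12.45 = $5,029.70
LIFO COGS: 188 @ $12.45 + 200 @ $10.00 + 123 @ $8.50 = $5,386.10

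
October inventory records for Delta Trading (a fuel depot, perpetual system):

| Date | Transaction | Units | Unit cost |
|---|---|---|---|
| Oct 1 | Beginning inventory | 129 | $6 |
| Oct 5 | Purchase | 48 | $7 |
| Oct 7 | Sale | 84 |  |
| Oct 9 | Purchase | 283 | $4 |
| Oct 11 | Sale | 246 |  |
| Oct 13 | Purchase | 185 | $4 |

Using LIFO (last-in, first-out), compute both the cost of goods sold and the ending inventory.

COGS = $1,536; ending inventory = $1,446

Oct 7, 84 sold [LIFO — newest first]: 48 @ $7 + 36 @ $6 = $552
Oct 11, 246 sold [LIFO — newest first]: 246 @ $4 = $984
Total COGS = $552 + $984 = $1,536
Ending inventory: 93 @ $6 + 37 @ $4 + 185 @ $4 = $1,446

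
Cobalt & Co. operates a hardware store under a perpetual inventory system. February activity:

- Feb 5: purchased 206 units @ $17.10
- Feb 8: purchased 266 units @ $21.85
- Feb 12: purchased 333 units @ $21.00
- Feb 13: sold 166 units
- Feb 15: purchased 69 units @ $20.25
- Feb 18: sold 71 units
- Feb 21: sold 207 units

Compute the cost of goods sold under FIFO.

Feb 13, 166 sold [FIFO — oldest first]: 166 @ $17.10 = $2,838.60
Feb 18, 71 sold [FIFO — oldest first]: 40 @ $17.10 + 31 @ $21.85 = $1,361.35
Feb 21, 207 sold [FIFO — oldest first]: 207 @ $21.85 = $4,522.95
Total COGS = $2,838.60 + $1,361.35 + $4,522.95 = $8,722.90
Ending inventory: 28 @ $21.85 + 333 @ $21.00 + 69 @ $20.25 = $9,002.05
Check: goods available $17,724.95 = COGS $8,722.90 + ending $9,002.05

COGS = $8,722.90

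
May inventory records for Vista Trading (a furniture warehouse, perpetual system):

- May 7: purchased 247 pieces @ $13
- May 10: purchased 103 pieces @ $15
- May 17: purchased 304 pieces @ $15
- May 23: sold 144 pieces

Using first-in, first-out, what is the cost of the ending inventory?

Ending inventory = $7,444

May 23, 144 sold [FIFO — oldest first]: 144 @ $13 = $1,872
Ending inventory: 103 @ $13 + 103 @ $15 + 304 @ $15 = $7,444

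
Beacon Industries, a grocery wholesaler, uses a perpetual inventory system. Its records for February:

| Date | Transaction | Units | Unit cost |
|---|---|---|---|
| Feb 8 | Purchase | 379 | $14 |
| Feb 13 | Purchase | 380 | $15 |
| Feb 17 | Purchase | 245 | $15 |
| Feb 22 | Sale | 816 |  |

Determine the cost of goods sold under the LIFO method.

COGS = $12,049

Feb 22, 816 sold [LIFO — newest first]: 245 @ $15 + 380 @ $15 + 191 @ $14 = $12,049
Ending inventory: 188 @ $14 = $2,632
Check: goods available $14,681 = COGS $12,049 + ending $2,632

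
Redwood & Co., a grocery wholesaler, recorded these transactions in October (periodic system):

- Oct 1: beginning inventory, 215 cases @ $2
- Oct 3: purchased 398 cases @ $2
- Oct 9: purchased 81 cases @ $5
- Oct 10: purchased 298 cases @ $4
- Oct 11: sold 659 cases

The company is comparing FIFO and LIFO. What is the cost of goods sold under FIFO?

FIFO COGS: 215 @ $2 + 398 @ $2 + 46 @ $5 = $1,456
LIFO COGS: 298 @ $4 + 81 @ $5 + 280 @ $2 = $2,157

COGS = $1,456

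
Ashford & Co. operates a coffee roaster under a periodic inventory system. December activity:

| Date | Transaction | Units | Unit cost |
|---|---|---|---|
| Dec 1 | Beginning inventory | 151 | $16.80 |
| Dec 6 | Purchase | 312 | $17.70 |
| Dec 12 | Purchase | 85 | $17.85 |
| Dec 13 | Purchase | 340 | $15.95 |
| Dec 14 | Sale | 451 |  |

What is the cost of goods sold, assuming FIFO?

COGS = $7,846.80

Dec 14, 451 sold [FIFO — oldest first]: 151 @ $16.80 + 300 @ $17.70 = $7,846.80
Ending inventory: 12 @ $17.70 + 85 @ $17.85 + 340 @ $15.95 = $7,152.65
Check: goods available $14,999.45 = COGS $7,846.80 + ending $7,152.65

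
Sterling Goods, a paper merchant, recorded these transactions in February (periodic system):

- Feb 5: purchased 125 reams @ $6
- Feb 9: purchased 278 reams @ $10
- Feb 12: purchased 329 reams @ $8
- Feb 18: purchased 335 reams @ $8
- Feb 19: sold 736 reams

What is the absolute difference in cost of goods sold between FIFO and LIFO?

FIFO COGS: 125 @ $6 + 278 @ $10 + 329 @ $8 + 4 @ $8 = $6,194
LIFO COGS: 335 @ $8 + 329 @ $8 + 72 @ $10 = $6,032
Difference = |$6,194 − $6,032| = $162

$162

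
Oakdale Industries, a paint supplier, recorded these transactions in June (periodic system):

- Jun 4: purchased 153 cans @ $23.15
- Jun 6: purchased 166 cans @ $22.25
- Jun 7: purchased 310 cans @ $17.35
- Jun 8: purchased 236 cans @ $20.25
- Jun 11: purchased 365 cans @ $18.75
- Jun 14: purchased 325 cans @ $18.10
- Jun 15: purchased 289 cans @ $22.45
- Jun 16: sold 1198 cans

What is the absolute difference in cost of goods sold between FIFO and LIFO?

FIFO COGS: 153 @ $23.15 + 166 @ $22.25 + 310 @ $17.35 + 236 @ $20.25 + 333 @ $18.75 = $23,636.70
LIFO COGS: 289 @ $22.45 + 325 @ $18.10 + 365 @ $18.75 + 219 @ $20.25 = $23,649.05
Difference = |$23,636.70 − $23,649.05| = $12.35

$12.35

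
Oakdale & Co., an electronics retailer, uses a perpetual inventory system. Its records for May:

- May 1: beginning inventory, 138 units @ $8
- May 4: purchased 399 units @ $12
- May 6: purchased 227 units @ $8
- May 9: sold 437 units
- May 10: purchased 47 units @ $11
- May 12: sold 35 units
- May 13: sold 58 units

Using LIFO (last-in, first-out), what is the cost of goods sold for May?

May 9, 437 sold [LIFO — newest first]: 227 @ $8 + 210 @ $12 = $4,336
May 12, 35 sold [LIFO — newest first]: 35 @ $11 = $385
May 13, 58 sold [LIFO — newest first]: 12 @ $11 + 46 @ $12 = $684
Total COGS = $4,336 + $385 + $684 = $5,405
Ending inventory: 138 @ $8 + 143 @ $12 = $2,820
Check: goods available $8,225 = COGS $5,405 + ending $2,820

COGS = $5,405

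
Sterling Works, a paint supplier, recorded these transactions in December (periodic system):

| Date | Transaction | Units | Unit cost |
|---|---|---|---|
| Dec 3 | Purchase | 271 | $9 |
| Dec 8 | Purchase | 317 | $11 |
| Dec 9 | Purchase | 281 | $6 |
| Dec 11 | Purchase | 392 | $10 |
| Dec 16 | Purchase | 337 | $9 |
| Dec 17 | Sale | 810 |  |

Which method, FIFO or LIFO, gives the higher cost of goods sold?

LIFO

FIFO COGS: 271 @ $9 + 317 @ $11 + 222 @ $6 = $7,258
LIFO COGS: 337 @ $9 + 392 @ $10 + 81 @ $6 = $7,439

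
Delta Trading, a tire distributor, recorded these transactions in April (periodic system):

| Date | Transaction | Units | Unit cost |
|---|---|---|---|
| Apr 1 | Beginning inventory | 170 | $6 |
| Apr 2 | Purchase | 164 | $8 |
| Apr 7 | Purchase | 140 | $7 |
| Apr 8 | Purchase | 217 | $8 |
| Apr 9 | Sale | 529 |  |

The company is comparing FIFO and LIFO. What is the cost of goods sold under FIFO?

COGS = $3,752

FIFO COGS: 170 @ $6 + 164 @ $8 + 140 @ $7 + 55 @ $8 = $3,752
LIFO COGS: 217 @ $8 + 140 @ $7 + 164 @ $8 + 8 @ $6 = $4,076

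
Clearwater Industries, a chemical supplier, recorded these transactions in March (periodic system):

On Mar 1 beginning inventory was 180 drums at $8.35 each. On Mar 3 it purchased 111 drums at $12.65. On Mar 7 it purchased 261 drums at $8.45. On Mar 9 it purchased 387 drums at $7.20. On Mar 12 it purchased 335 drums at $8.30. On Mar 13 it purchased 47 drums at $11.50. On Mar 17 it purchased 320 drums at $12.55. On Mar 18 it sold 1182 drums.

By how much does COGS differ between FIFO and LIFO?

$993.35

FIFO COGS: 180 @ $8.35 + 111 @ $12.65 + 261 @ $8.45 + 387 @ $7.20 + 243 @ $8.30 = $9,915.90
LIFO COGS: 320 @ $12.55 + 47 @ $11.50 + 335 @ $8.30 + 387 @ $7.20 + 93 @ $8.45 = $10,909.25
Difference = |$9,915.90 − $10,909.25| = $993.35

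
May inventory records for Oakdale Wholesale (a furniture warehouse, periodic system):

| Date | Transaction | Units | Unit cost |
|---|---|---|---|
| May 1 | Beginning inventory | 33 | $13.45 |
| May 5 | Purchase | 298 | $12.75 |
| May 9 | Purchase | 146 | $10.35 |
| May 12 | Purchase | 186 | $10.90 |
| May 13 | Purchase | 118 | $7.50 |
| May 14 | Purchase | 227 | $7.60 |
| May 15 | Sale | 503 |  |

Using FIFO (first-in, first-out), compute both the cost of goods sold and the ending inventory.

COGS = $6,037.85; ending inventory = $4,354.20

May 15, 503 sold [FIFO — oldest first]: 33 @ $13.45 + 298 @ $12.75 + 146 @ $10.35 + 26 @ $10.90 = $6,037.85
Ending inventory: 160 @ $10.90 + 118 @ $7.50 + 227 @ $7.60 = $4,354.20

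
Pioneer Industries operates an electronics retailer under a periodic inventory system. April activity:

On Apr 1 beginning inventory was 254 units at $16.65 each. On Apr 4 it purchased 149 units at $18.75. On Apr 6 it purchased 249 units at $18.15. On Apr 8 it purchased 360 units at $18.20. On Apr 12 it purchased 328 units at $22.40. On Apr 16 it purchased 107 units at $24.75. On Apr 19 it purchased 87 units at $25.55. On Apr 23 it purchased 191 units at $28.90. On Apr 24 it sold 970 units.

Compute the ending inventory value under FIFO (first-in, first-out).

Apr 24, 970 sold [FIFO — oldest first]: 254 @ $16.65 + 149 @ $18.75 + 249 @ $18.15 + 318 @ $18.20 = $17,329.80
Ending inventory: 42 @ $18.20 + 328 @ $22.40 + 107 @ $24.75 + 87 @ $25.55 + 191 @ $28.90 = $18,502.60

Ending inventory = $18,502.60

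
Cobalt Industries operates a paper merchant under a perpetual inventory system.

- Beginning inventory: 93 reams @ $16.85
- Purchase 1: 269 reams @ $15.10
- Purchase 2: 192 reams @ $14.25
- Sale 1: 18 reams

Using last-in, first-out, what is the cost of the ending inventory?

Ending inventory = $8,108.45

Sale 1 (18) [LIFO — newest first]: 18 @ $14.25 = $256.50
Ending inventory: 93 @ $16.85 + 269 @ $15.10 + 174 @ $14.25 = $8,108.45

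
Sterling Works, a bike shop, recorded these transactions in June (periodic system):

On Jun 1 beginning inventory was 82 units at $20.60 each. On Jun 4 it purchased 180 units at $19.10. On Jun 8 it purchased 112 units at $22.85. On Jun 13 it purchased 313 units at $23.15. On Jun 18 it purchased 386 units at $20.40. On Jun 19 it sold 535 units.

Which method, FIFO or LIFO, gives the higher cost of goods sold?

FIFO

FIFO COGS: 82 @ $20.60 + 180 @ $19.10 + 112 @ $22.85 + 161 @ $23.15 = $11,413.55
LIFO COGS: 386 @ $20.40 + 149 @ $23.15 = $11,323.75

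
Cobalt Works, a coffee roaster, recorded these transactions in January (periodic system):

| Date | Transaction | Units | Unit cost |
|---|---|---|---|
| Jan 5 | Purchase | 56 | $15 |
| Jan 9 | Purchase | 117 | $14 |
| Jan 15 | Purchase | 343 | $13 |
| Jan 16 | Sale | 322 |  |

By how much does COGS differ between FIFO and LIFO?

$229

FIFO COGS: 56 @ $15 + 117 @ $14 + 149 @ $13 = $4,415
LIFO COGS: 322 @ $13 = $4,186
Difference = |$4,415 − $4,186| = $229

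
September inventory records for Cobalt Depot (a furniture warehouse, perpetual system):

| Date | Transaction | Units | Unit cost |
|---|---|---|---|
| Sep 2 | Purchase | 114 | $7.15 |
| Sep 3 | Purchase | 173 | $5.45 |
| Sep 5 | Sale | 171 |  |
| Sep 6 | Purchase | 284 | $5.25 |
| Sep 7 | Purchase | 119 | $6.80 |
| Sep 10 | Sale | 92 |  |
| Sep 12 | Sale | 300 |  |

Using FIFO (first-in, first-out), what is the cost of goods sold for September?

Sep 5, 171 sold [FIFO — oldest first]: 114 @ $7.15 + 57 @ $5.45 = $1,125.75
Sep 10, 92 sold [FIFO — oldest first]: 92 @ $5.45 = $501.40
Sep 12, 300 sold [FIFO — oldest first]: 24 @ $5.45 + 276 @ $5.25 = $1,579.80
Total COGS = $1,125.75 + $501.40 + $1,579.80 = $3,206.95
Ending inventory: 8 @ $5.25 + 119 @ $6.80 = $851.20

COGS = $3,206.95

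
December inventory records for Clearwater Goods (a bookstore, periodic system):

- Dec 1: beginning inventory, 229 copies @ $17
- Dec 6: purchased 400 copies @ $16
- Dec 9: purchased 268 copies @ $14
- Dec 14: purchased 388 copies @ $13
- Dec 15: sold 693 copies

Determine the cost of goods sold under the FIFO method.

Dec 15, 693 sold [FIFO — oldest first]: 229 @ $17 + 400 @ $16 + 64 @ $14 = $11,189
Ending inventory: 204 @ $14 + 388 @ $13 = $7,900
Check: goods available $19,089 = COGS $11,189 + ending $7,900

COGS = $11,189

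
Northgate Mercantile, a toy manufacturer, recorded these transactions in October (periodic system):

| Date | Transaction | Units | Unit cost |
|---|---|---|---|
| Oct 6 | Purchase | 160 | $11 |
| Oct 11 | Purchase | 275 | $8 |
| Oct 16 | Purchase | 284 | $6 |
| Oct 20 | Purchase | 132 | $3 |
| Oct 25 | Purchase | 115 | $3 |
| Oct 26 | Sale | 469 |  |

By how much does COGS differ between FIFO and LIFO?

$2,091

FIFO COGS: 160 @ $11 + 275 @ $8 + 34 @ $6 = $4,164
LIFO COGS: 115 @ $3 + 132 @ $3 + 222 @ $6 = $2,073
Difference = |$4,164 − $2,073| = $2,091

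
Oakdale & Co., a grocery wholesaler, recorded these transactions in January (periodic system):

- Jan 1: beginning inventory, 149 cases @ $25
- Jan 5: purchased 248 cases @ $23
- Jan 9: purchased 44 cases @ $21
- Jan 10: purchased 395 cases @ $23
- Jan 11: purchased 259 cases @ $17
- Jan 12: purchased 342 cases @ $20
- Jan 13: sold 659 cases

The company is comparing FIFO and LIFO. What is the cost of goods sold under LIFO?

FIFO COGS: 149 @ $25 + 248 @ $23 + 44 @ $21 + 218 @ $23 = $15,367
LIFO COGS: 342 @ $20 + 259 @ $17 + 58 @ $23 = $12,577

COGS = $12,577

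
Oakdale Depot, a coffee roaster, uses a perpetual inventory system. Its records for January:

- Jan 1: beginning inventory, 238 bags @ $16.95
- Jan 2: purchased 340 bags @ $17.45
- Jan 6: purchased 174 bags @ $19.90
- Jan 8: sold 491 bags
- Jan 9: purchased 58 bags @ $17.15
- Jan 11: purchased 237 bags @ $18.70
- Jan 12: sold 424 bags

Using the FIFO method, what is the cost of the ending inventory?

Jan 8, 491 sold [FIFO — oldest first]: 238 @ $16.95 + 253 @ $17.45 = $8,448.95
Jan 12, 424 sold [FIFO — oldest first]: 87 @ $17.45 + 174 @ $19.90 + 58 @ $17.15 + 105 @ $18.70 = $7,938.95
Total COGS = $8,448.95 + $7,938.95 = $16,387.90
Ending inventory: 132 @ $18.70 = $2,468.40

Ending inventory = $2,468.40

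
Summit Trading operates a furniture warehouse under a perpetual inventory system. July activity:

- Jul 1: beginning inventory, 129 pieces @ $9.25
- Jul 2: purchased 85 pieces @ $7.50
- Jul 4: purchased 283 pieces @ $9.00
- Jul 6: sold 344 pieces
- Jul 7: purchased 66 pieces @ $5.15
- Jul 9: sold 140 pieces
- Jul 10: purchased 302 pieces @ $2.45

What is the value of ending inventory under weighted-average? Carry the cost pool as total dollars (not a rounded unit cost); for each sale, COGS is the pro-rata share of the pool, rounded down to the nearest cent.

After Jul 1: 129 on hand, pool $1,193.25 (≈ $9.2500 each)
After Jul 2: 214 on hand, pool $1,830.75 (≈ $8.5549 each)
After Jul 4: 497 on hand, pool $4,377.75 (≈ $8.8084 each)
Jul 6, sell 344: 344/497 × $4,377.75 → $3,030.07
After Jul 7: 219 on hand, pool $1,687.58 (≈ $7.7058 each)
Jul 9, sell 140: 140/219 × $1,687.58 → $1,078.81
After Jul 10: 381 on hand, pool $1,348.67 (≈ $3.5398 each)
Total COGS = $3,030.07 + $1,078.81 = $4,108.88
Ending inventory (cost pool remaining) = $1,348.67
Check: goods available $5,457.55 = COGS $4,108.88 + ending $1,348.67

Ending inventory = $1,348.67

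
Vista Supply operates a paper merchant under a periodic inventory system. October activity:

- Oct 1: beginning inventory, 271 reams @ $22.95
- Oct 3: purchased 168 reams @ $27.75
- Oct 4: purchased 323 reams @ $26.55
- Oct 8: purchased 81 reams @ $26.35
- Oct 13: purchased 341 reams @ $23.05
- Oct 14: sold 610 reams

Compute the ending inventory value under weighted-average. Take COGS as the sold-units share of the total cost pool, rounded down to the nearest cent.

Ending inventory = $14,278.01

Oct 14, sell 610: 610/1184 × $29,451.50 → $15,173.49
Ending inventory (cost pool remaining) = $14,278.01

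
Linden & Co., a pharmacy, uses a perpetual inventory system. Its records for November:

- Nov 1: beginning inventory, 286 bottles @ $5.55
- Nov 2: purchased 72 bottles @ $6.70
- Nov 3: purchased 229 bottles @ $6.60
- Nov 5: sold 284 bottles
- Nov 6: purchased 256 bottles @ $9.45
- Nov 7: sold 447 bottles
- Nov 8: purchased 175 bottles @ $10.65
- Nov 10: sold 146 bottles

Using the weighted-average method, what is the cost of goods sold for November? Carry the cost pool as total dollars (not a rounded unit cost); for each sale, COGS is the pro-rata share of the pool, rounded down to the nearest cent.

COGS = $6,528.32

After Nov 1: 286 on hand, pool $1,587.30 (≈ $5.5500 each)
After Nov 2: 358 on hand, pool $2,069.70 (≈ $5.7813 each)
After Nov 3: 587 on hand, pool $3,581.10 (≈ $6.1007 each)
Nov 5, sell 284: 284/587 × $3,581.10 → $1,732.59
After Nov 6: 559 on hand, pool $4,267.71 (≈ $7.6345 each)
Nov 7, sell 447: 447/559 × $4,267.71 → $3,412.64
After Nov 8: 287 on hand, pool $2,718.82 (≈ $9.4732 each)
Nov 10, sell 146: 146/287 × $2,718.82 → $1,383.09
Total COGS = $1,732.59 + $3,412.64 + $1,383.09 = $6,528.32
Ending inventory (cost pool remaining) = $1,335.73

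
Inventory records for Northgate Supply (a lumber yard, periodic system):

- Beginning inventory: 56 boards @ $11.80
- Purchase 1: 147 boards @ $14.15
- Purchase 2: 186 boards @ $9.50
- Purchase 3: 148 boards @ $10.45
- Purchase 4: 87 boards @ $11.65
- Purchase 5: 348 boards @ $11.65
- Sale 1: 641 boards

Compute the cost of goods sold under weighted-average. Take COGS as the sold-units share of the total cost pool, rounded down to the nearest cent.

Sale 1, sell 641: 641/972 × $11,122.20 → $7,334.70
Ending inventory (cost pool remaining) = $3,787.50

COGS = $7,334.70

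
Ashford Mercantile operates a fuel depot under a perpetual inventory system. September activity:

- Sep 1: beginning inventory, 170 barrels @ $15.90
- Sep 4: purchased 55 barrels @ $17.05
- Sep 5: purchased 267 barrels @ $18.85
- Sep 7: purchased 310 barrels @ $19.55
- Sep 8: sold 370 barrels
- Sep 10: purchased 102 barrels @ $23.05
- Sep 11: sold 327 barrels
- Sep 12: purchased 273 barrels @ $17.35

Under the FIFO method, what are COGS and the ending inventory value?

COGS = $12,681.45; ending inventory = $9,140.40

Sep 8, 370 sold [FIFO — oldest first]: 170 @ $15.90 + 55 @ $17.05 + 145 @ $18.85 = $6,374.00
Sep 11, 327 sold [FIFO — oldest first]: 122 @ $18.85 + 205 @ $19.55 = $6,307.45
Total COGS = $6,374.00 + $6,307.45 = $12,681.45
Ending inventory: 105 @ $19.55 + 102 @ $23.05 + 273 @ $17.35 = $9,140.40
Check: goods available $21,821.85 = COGS $12,681.45 + ending $9,140.40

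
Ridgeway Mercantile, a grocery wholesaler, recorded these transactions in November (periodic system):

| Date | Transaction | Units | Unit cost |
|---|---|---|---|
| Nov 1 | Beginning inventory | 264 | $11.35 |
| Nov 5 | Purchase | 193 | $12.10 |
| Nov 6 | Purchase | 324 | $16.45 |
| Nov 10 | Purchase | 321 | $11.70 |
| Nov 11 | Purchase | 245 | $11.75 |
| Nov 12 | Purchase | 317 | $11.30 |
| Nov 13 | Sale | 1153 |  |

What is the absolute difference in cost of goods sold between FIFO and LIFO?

FIFO COGS: 264 @ $11.35 + 193 @ $12.10 + 324 @ $16.45 + 321 @ $11.70 + 51 @ $11.75 = $15,016.45
LIFO COGS: 317 @ $11.30 + 245 @ $11.75 + 321 @ $11.70 + 270 @ $16.45 = $14,658.05
Difference = |$15,016.45 − $14,658.05| = $358.40

$358.40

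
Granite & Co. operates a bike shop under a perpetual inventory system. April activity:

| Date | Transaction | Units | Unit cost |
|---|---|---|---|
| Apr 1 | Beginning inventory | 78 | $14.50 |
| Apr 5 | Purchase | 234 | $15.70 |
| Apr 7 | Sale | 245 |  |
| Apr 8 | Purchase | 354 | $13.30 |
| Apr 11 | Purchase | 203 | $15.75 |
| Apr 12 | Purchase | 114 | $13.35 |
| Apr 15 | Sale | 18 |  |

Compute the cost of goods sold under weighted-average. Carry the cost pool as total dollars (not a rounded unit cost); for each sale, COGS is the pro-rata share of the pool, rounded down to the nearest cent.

COGS = $4,028.10

After Apr 1: 78 on hand, pool $1,131.00 (≈ $14.5000 each)
After Apr 5: 312 on hand, pool $4,804.80 (≈ $15.4000 each)
Apr 7, sell 245: 245/312 × $4,804.80 → $3,773.00
After Apr 8: 421 on hand, pool $5,740.00 (≈ $13.6342 each)
After Apr 11: 624 on hand, pool $8,937.25 (≈ $14.3225 each)
After Apr 12: 738 on hand, pool $10,459.15 (≈ $14.1723 each)
Apr 15, sell 18: 18/738 × $10,459.15 → $255.10
Total COGS = $3,773.00 + $255.10 = $4,028.10
Ending inventory (cost pool remaining) = $10,204.05
Check: goods available $14,232.15 = COGS $4,028.10 + ending $10,204.05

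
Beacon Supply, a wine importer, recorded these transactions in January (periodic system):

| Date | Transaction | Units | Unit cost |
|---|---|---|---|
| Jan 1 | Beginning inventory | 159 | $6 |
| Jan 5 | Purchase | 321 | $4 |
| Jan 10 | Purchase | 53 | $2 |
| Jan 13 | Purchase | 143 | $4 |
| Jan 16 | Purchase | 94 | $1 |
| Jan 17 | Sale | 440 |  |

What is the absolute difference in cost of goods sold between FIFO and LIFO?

FIFO COGS: 159 @ $6 + 281 @ $4 = $2,078
LIFO COGS: 94 @ $1 + 143 @ $4 + 53 @ $2 + 150 @ $4 = $1,372
Difference = |$2,078 − $1,372| = $706

$706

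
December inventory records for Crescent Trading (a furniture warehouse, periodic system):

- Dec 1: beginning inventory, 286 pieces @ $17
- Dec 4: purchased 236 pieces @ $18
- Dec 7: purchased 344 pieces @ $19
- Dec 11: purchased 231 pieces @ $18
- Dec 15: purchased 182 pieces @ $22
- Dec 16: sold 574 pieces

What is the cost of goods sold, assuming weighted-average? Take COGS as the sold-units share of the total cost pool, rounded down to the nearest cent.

Dec 16, sell 574: 574/1279 × $23,808.00 → $10,684.74
Ending inventory (cost pool remaining) = $13,123.26
Check: goods available $23,808.00 = COGS $10,684.74 + ending $13,123.26

COGS = $10,684.74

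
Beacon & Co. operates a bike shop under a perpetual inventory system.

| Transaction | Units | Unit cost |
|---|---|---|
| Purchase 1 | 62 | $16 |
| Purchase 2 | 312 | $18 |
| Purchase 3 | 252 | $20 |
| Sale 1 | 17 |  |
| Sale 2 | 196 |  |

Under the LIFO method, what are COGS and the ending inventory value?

Sale 1 (17) [LIFO — newest first]: 17 @ $20 = $340
Sale 2 (196) [LIFO — newest first]: 196 @ $20 = $3,920
Total COGS = $340 + $3,920 = $4,260
Ending inventory: 62 @ $16 + 312 @ $18 + 39 @ $20 = $7,388

COGS = $4,260; ending inventory = $7,388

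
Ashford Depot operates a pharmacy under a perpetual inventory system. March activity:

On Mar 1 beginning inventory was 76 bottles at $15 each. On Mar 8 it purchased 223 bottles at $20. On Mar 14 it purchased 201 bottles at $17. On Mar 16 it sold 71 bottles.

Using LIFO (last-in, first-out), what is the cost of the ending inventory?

Ending inventory = $7,810

Mar 16, 71 sold [LIFO — newest first]: 71 @ $17 = $1,207
Ending inventory: 76 @ $15 + 223 @ $20 + 130 @ $17 = $7,810
Check: goods available $9,017 = COGS $1,207 + ending $7,810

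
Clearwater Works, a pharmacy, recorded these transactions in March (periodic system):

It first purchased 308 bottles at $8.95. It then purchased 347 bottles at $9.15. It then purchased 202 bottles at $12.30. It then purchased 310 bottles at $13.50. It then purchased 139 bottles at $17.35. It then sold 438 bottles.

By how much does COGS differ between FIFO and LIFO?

$2,502.05

FIFO COGS: 308 @ $8.95 + 130 @ $9.15 = $3,946.10
LIFO COGS: 139 @ $17.35 + 299 @ $13.50 = $6,448.15
Difference = |$3,946.10 − $6,448.15| = $2,502.05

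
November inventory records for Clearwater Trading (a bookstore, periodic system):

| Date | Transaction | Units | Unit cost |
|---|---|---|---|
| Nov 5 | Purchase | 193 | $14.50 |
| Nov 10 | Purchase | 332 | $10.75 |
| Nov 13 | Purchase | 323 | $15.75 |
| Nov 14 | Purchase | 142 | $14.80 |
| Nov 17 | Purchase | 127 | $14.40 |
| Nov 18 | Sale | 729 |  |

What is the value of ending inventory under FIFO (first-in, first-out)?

Nov 18, 729 sold [FIFO — oldest first]: 193 @ $14.50 + 332 @ $10.75 + 204 @ $15.75 = $9,580.50
Ending inventory: 119 @ $15.75 + 142 @ $14.80 + 127 @ $14.40 = $5,804.65
Check: goods available $15,385.15 = COGS $9,580.50 + ending $5,804.65

Ending inventory = $5,804.65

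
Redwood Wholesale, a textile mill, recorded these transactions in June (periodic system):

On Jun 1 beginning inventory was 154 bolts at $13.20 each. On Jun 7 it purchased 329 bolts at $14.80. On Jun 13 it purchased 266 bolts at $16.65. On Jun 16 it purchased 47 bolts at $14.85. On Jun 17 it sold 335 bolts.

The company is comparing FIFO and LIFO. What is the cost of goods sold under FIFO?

COGS = $4,711.60

FIFO COGS: 154 @ $13.20 + 181 @ $14.80 = $4,711.60
LIFO COGS: 47 @ $14.85 + 266 @ $16.65 + 22 @ $14.80 = $5,452.45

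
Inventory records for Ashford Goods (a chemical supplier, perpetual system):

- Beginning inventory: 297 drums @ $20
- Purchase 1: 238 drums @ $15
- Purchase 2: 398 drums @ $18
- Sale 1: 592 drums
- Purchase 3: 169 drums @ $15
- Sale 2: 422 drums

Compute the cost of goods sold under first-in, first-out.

COGS = $17,889

Sale 1 (592) [FIFO — oldest first]: 297 @ $20 + 238 @ $15 + 57 @ $18 = $10,536
Sale 2 (422) [FIFO — oldest first]: 341 @ $18 + 81 @ $15 = $7,353
Total COGS = $10,536 + $7,353 = $17,889
Ending inventory: 88 @ $15 = $1,320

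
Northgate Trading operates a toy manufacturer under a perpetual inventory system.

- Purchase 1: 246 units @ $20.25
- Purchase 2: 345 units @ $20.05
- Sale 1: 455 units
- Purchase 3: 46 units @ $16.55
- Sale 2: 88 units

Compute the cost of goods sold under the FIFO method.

Sale 1 (455) [FIFO — oldest first]: 246 @ $20.25 + 209 @ $20.05 = $9,171.95
Sale 2 (88) [FIFO — oldest first]: 88 @ $20.05 = $1,764.40
Total COGS = $9,171.95 + $1,764.40 = $10,936.35
Ending inventory: 48 @ $20.05 + 46 @ $16.55 = $1,723.70
Check: goods available $12,660.05 = COGS $10,936.35 + ending $1,723.70

COGS = $10,936.35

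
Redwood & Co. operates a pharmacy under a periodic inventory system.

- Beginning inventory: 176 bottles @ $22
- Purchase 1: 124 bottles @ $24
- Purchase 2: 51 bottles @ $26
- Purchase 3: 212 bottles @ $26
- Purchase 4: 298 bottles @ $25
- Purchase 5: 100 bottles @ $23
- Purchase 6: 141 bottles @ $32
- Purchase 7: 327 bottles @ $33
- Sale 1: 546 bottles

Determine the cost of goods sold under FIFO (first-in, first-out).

COGS = $13,244

Sale 1 (546) [FIFO — oldest first]: 176 @ $22 + 124 @ $24 + 51 @ $26 + 195 @ $26 = $13,244
Ending inventory: 17 @ $26 + 298 @ $25 + 100 @ $23 + 141 @ $32 + 327 @ $33 = $25,495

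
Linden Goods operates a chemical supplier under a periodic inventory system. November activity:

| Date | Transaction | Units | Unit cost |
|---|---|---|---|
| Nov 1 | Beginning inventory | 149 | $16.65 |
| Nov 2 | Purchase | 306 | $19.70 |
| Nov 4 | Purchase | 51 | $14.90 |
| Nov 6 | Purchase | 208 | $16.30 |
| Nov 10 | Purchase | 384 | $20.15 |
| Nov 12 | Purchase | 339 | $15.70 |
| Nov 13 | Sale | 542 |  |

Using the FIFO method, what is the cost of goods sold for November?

COGS = $9,855.75

Nov 13, 542 sold [FIFO — oldest first]: 149 @ $16.65 + 306 @ $19.70 + 51 @ $14.90 + 36 @ $16.30 = $9,855.75
Ending inventory: 172 @ $16.30 + 384 @ $20.15 + 339 @ $15.70 = $15,863.50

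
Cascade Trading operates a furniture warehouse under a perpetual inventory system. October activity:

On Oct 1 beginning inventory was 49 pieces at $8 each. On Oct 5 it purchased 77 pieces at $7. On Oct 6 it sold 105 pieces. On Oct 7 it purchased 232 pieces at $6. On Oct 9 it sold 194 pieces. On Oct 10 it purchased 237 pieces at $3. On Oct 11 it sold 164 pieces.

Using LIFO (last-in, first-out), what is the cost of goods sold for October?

Oct 6, 105 sold [LIFO — newest first]: 77 @ $7 + 28 @ $8 = $763
Oct 9, 194 sold [LIFO — newest first]: 194 @ $6 = $1,164
Oct 11, 164 sold [LIFO — newest first]: 164 @ $3 = $492
Total COGS = $763 + $1,164 + $492 = $2,419
Ending inventory: 21 @ $8 + 38 @ $6 + 73 @ $3 = $615

COGS = $2,419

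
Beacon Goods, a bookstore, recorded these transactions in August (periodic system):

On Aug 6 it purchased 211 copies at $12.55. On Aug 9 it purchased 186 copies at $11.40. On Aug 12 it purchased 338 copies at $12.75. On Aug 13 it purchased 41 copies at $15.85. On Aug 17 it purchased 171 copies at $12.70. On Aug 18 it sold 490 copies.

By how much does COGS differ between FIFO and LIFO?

$411.85

FIFO COGS: 211 @ $12.55 + 186 @ $11.40 + 93 @ $12.75 = $5,954.20
LIFO COGS: 171 @ $12.70 + 41 @ $15.85 + 278 @ $12.75 = $6,366.05
Difference = |$5,954.20 − $6,366.05| = $411.85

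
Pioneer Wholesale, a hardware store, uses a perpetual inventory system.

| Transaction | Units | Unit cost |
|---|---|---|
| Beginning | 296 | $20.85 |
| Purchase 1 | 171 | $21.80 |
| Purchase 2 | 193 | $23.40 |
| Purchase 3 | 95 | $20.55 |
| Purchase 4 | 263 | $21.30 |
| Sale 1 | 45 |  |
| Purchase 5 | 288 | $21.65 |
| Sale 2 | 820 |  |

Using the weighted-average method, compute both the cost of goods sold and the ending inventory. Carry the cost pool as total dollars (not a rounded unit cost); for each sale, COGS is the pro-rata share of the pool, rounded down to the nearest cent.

COGS = $18,680.67; ending inventory = $9,524.28

After Beginning: 296 on hand, pool $6,171.60 (≈ $20.8500 each)
After Purchase 1: 467 on hand, pool $9,899.40 (≈ $21.1979 each)
After Purchase 2: 660 on hand, pool $14,415.60 (≈ $21.8418 each)
After Purchase 3: 755 on hand, pool $16,367.85 (≈ $21.6793 each)
After Purchase 4: 1018 on hand, pool $21,969.75 (≈ $21.5813 each)
Sale 1, sell 45: 45/1018 × $21,969.75 → $971.15
After Purchase 5: 1261 on hand, pool $27,233.80 (≈ $21.5970 each)
Sale 2, sell 820: 820/1261 × $27,233.80 → $17,709.52
Total COGS = $971.15 + $17,709.52 = $18,680.67
Ending inventory (cost pool remaining) = $9,524.28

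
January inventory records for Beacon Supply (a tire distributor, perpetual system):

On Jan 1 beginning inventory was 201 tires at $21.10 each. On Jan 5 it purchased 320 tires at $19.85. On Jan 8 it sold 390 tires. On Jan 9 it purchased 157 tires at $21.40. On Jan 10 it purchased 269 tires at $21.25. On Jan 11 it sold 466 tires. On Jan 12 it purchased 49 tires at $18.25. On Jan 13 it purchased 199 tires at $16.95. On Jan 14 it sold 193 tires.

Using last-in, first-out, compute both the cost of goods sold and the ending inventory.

COGS = $21,020.40; ending inventory = $2,916.05

Jan 8, 390 sold [LIFO — newest first]: 320 @ $19.85 + 70 @ $21.10 = $7,829.00
Jan 11, 466 sold [LIFO — newest first]: 269 @ $21.25 + 157 @ $21.40 + 40 @ $21.10 = $9,920.05
Jan 14, 193 sold [LIFO — newest first]: 193 @ $16.95 = $3,271.35
Total COGS = $7,829.00 + $9,920.05 + $3,271.35 = $21,020.40
Ending inventory: 91 @ $21.10 + 49 @ $18.25 + 6 @ $16.95 = $2,916.05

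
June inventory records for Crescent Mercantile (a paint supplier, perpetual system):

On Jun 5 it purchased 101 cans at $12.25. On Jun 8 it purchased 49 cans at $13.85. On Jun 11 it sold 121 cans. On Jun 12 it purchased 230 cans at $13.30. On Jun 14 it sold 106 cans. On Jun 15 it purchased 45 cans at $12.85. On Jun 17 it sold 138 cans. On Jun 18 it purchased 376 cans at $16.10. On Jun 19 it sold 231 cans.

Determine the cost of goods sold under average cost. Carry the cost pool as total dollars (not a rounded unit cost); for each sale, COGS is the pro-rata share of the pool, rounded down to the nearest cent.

COGS = $8,389.41

After Jun 5: 101 on hand, pool $1,237.25 (≈ $12.2500 each)
After Jun 8: 150 on hand, pool $1,915.90 (≈ $12.7727 each)
Jun 11, sell 121: 121/150 × $1,915.90 → $1,545.49
After Jun 12: 259 on hand, pool $3,429.41 (≈ $13.2410 each)
Jun 14, sell 106: 106/259 × $3,429.41 → $1,403.54
After Jun 15: 198 on hand, pool $2,604.12 (≈ $13.1521 each)
Jun 17, sell 138: 138/198 × $2,604.12 → $1,814.99
After Jun 18: 436 on hand, pool $6,842.73 (≈ $15.6943 each)
Jun 19, sell 231: 231/436 × $6,842.73 → $3,625.39
Total COGS = $1,545.49 + $1,403.54 + $1,814.99 + $3,625.39 = $8,389.41
Ending inventory (cost pool remaining) = $3,217.34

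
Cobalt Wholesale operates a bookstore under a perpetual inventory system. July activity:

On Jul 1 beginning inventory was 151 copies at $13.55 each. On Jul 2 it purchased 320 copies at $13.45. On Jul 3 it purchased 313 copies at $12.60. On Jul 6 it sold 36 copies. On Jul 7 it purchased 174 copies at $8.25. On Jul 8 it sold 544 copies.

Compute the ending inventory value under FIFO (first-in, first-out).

Jul 6, 36 sold [FIFO — oldest first]: 36 @ $13.55 = $487.80
Jul 8, 544 sold [FIFO — oldest first]: 115 @ $13.55 + 320 @ $13.45 + 109 @ $12.60 = $7,235.65
Total COGS = $487.80 + $7,235.65 = $7,723.45
Ending inventory: 204 @ $12.60 + 174 @ $8.25 = $4,005.90

Ending inventory = $4,005.90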